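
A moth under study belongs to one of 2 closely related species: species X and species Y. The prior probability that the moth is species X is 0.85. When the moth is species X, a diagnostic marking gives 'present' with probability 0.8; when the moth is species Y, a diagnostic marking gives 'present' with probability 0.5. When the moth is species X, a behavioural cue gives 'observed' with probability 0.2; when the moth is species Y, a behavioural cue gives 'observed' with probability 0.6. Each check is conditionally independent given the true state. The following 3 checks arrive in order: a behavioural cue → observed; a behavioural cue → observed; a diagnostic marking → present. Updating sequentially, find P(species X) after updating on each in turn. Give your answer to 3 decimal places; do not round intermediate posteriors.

0.502

After a behavioural cue='observed': P(species X) = 0.2·0.8500 / (0.2·0.8500 + 0.6·0.1500) ≈ 0.6538
After a behavioural cue='observed': P(species X) = 0.2·0.6538 / (0.2·0.6538 + 0.6·0.3462) ≈ 0.3864
After a diagnostic marking='present': P(species X) = 0.8·0.3864 / (0.8·0.3864 + 0.5·0.6136) ≈ 0.5018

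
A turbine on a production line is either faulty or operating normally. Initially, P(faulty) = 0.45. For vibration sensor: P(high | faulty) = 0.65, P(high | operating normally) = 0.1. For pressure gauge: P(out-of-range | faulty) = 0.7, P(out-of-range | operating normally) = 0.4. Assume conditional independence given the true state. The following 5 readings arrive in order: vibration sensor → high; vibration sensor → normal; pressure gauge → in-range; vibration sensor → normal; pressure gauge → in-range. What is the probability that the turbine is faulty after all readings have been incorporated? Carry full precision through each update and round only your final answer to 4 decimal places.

0.1674

After vibration sensor='high': P(faulty) = 0.65·0.4500 / (0.65·0.4500 + 0.1·0.5500) ≈ 0.8417
After vibration sensor='normal': P(faulty) = 0.35·0.8417 / (0.35·0.8417 + 0.9·0.1583) ≈ 0.6741
After pressure gauge='in-range': P(faulty) = 0.3·0.6741 / (0.3·0.6741 + 0.6·0.3259) ≈ 0.5084
After vibration sensor='normal': P(faulty) = 0.35·0.5084 / (0.35·0.5084 + 0.9·0.4916) ≈ 0.2868
After pressure gauge='in-range': P(faulty) = 0.3·0.2868 / (0.3·0.2868 + 0.6·0.7132) ≈ 0.1674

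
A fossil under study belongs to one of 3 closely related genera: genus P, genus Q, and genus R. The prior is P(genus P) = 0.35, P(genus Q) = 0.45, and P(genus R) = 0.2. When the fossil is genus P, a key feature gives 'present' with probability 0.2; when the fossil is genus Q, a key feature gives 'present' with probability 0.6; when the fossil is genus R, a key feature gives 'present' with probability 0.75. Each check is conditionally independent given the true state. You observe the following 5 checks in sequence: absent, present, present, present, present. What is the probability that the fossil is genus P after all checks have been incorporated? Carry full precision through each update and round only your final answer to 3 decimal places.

0.011

After 'absent': normaliser = 0.8·0.3500 + 0.4·0.4500 + 0.25·0.2000; P(genus P) ≈ 0.5490, P(genus Q) ≈ 0.3529, P(genus R) ≈ 0.0980
After 'present': normaliser = 0.2·0.5490 + 0.6·0.3529 + 0.75·0.0980; P(genus P) ≈ 0.2779, P(genus Q) ≈ 0.5360, P(genus R) ≈ 0.1861
After 'present': normaliser = 0.2·0.2779 + 0.6·0.5360 + 0.75·0.1861; P(genus P) ≈ 0.1076, P(genus Q) ≈ 0.6223, P(genus R) ≈ 0.2701
After 'present': normaliser = 0.2·0.1076 + 0.6·0.6223 + 0.75·0.2701; P(genus P) ≈ 0.0360, P(genus Q) ≈ 0.6249, P(genus R) ≈ 0.3391
After 'present': normaliser = 0.2·0.0360 + 0.6·0.6249 + 0.75·0.3391; P(genus P) ≈ 0.0113, P(genus Q) ≈ 0.5891, P(genus R) ≈ 0.3995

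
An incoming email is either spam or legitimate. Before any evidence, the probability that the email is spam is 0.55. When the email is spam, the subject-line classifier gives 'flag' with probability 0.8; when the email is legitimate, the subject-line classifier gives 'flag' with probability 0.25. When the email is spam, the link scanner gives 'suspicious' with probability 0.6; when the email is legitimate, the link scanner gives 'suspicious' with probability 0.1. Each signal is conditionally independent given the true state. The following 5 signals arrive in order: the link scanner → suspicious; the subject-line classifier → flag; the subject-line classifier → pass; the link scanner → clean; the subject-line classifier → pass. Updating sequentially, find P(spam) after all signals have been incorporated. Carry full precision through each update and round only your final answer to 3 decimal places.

After the link scanner='suspicious': P(spam) = 0.6·0.5500 / (0.6·0.5500 + 0.1·0.4500) ≈ 0.8800
After the subject-line classifier='flag': P(spam) = 0.8·0.8800 / (0.8·0.8800 + 0.25·0.1200) ≈ 0.9591
After the subject-line classifier='pass': P(spam) = 0.2·0.9591 / (0.2·0.9591 + 0.75·0.0409) ≈ 0.8622
After the link scanner='clean': P(spam) = 0.4·0.8622 / (0.4·0.8622 + 0.9·0.1378) ≈ 0.7355
After the subject-line classifier='pass': P(spam) = 0.2·0.7355 / (0.2·0.7355 + 0.75·0.2645) ≈ 0.4258

0.426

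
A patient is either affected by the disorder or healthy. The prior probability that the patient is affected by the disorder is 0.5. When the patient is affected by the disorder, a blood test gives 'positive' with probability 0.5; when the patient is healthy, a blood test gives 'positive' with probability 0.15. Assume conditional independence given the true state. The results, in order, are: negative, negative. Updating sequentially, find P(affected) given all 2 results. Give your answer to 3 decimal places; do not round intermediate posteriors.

0.257

Apply Bayes' rule sequentially, carrying P(affected) forward.
After 'negative': P(affected) = 0.5·0.5000 / (0.5·0.5000 + 0.85·0.5000) ≈ 0.3704
After 'negative': P(affected) = 0.5·0.3704 / (0.5·0.3704 + 0.85·0.6296) ≈ 0.2571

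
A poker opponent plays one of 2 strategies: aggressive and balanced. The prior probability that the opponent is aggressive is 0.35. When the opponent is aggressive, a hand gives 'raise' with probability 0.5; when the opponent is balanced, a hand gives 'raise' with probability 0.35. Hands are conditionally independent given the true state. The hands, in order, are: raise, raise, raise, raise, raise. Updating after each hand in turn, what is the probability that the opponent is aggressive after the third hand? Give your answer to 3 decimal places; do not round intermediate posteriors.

0.611

After 'raise': P(aggressive) = 0.5·0.3500 / (0.5·0.3500 + 0.35·0.6500) ≈ 0.4348
After 'raise': P(aggressive) = 0.5·0.4348 / (0.5·0.4348 + 0.35·0.5652) ≈ 0.5236
After 'raise': P(aggressive) = 0.5·0.5236 / (0.5·0.5236 + 0.35·0.4764) ≈ 0.6109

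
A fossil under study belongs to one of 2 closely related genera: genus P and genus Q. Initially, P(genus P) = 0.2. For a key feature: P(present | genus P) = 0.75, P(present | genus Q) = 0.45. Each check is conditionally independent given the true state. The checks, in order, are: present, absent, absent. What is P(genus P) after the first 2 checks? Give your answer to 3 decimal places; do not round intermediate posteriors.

After 'present': P(genus P) = 0.75·0.2000 / (0.75·0.2000 + 0.45·0.8000) ≈ 0.2941
After 'absent': P(genus P) = 0.25·0.2941 / (0.25·0.2941 + 0.55·0.7059) ≈ 0.1592

0.159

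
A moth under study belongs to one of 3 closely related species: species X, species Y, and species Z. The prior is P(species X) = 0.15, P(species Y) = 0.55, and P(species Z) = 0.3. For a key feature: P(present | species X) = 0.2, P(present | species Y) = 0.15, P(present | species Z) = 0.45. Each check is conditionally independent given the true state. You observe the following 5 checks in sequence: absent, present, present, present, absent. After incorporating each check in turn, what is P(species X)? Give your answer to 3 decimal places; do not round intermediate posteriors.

After 'absent': normaliser = 0.8·0.1500 + 0.85·0.5500 + 0.55·0.3000; P(species X) ≈ 0.1595, P(species Y) ≈ 0.6213, P(species Z) ≈ 0.2193
After 'present': normaliser = 0.2·0.1595 + 0.15·0.6213 + 0.45·0.2193; P(species X) ≈ 0.1425, P(species Y) ≈ 0.4165, P(species Z) ≈ 0.4410
After 'present': normaliser = 0.2·0.1425 + 0.15·0.4165 + 0.45·0.4410; P(species X) ≈ 0.0985, P(species Y) ≈ 0.2159, P(species Z) ≈ 0.6856
After 'present': normaliser = 0.2·0.0985 + 0.15·0.2159 + 0.45·0.6856; P(species X) ≈ 0.0546, P(species Y) ≈ 0.0898, P(species Z) ≈ 0.8556
After 'absent': normaliser = 0.8·0.0546 + 0.85·0.0898 + 0.55·0.8556; P(species X) ≈ 0.0740, P(species Y) ≈ 0.1292, P(species Z) ≈ 0.7968

0.074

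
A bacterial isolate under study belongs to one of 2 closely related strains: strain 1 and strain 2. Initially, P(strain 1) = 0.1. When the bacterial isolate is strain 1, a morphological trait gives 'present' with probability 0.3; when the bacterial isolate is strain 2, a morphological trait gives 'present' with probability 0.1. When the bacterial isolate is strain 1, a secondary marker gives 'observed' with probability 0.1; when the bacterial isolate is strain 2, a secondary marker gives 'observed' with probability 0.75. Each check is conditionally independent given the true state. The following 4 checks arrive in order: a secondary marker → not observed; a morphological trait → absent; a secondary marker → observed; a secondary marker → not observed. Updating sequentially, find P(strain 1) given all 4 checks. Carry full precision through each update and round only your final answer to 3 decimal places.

After a secondary marker='not observed': P(strain 1) = 0.9·0.1000 / (0.9·0.1000 + 0.25·0.9000) ≈ 0.2857
After a morphological trait='absent': P(strain 1) = 0.7·0.2857 / (0.7·0.2857 + 0.9·0.7143) ≈ 0.2373
After a secondary marker='observed': P(strain 1) = 0.1·0.2373 / (0.1·0.2373 + 0.75·0.7627) ≈ 0.0398
After a secondary marker='not observed': P(strain 1) = 0.9·0.0398 / (0.9·0.0398 + 0.25·0.9602) ≈ 0.1299

0.130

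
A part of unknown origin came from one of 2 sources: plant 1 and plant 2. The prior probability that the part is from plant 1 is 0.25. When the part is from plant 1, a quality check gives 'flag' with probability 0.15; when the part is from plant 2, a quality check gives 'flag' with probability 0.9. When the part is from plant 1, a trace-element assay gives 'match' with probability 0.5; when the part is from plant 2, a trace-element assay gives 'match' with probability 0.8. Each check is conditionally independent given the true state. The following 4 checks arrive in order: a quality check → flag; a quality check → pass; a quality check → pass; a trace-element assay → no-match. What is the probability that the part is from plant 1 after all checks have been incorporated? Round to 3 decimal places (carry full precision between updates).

0.909

After a quality check='flag': P(plant 1) = 0.15·0.2500 / (0.15·0.2500 + 0.9·0.7500) ≈ 0.0526
After a quality check='pass': P(plant 1) = 0.85·0.0526 / (0.85·0.0526 + 0.1·0.9474) ≈ 0.3208
After a quality check='pass': P(plant 1) = 0.85·0.3208 / (0.85·0.3208 + 0.1·0.6792) ≈ 0.8006
After a trace-element assay='no-match': P(plant 1) = 0.5·0.8006 / (0.5·0.8006 + 0.2·0.1994) ≈ 0.9094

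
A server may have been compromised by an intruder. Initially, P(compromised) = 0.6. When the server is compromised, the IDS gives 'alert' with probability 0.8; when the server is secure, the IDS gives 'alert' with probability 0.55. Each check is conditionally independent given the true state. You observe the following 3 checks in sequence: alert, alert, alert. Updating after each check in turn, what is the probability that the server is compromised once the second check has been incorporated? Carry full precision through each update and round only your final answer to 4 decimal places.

0.7604

After 'alert': P(compromised) = 0.8·0.6000 / (0.8·0.6000 + 0.55·0.4000) ≈ 0.6857
After 'alert': P(compromised) = 0.8·0.6857 / (0.8·0.6857 + 0.55·0.3143) ≈ 0.7604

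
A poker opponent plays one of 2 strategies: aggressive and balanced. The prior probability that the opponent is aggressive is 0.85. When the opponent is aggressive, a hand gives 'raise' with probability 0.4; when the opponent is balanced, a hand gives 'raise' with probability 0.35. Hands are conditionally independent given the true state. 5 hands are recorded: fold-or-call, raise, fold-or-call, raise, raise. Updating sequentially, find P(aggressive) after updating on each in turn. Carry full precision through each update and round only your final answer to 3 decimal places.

Apply Bayes' rule sequentially, carrying P(aggressive) forward.
After 'fold-or-call': P(aggressive) = 0.6·0.8500 / (0.6·0.8500 + 0.65·0.1500) ≈ 0.8395
After 'raise': P(aggressive) = 0.4·0.8395 / (0.4·0.8395 + 0.35·0.1605) ≈ 0.8567
After 'fold-or-call': P(aggressive) = 0.6·0.8567 / (0.6·0.8567 + 0.65·0.1433) ≈ 0.8466
After 'raise': P(aggressive) = 0.4·0.8466 / (0.4·0.8466 + 0.35·0.1534) ≈ 0.8631
After 'raise': P(aggressive) = 0.4·0.8631 / (0.4·0.8631 + 0.35·0.1369) ≈ 0.8782

0.878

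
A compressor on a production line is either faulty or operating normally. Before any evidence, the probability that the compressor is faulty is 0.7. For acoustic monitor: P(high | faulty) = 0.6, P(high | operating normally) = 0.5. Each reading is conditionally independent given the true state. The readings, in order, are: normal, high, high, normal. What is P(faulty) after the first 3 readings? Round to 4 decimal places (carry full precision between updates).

After 'normal': P(faulty) = 0.4·0.7000 / (0.4·0.7000 + 0.5·0.3000) ≈ 0.6512
After 'high': P(faulty) = 0.6·0.6512 / (0.6·0.6512 + 0.5·0.3488) ≈ 0.6914
After 'high': P(faulty) = 0.6·0.6914 / (0.6·0.6914 + 0.5·0.3086) ≈ 0.7289

0.7289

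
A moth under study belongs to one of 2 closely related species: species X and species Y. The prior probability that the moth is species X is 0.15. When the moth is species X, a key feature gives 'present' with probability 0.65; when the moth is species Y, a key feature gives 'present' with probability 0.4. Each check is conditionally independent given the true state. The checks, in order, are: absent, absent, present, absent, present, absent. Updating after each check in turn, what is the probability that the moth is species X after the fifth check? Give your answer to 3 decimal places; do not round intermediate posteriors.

After 'absent': P(species X) = 0.35·0.1500 / (0.35·0.1500 + 0.6·0.8500) ≈ 0.0933
After 'absent': P(species X) = 0.35·0.0933 / (0.35·0.0933 + 0.6·0.9067) ≈ 0.0566
After 'present': P(species X) = 0.65·0.0566 / (0.65·0.0566 + 0.4·0.9434) ≈ 0.0889
After 'absent': P(species X) = 0.35·0.0889 / (0.35·0.0889 + 0.6·0.9111) ≈ 0.0539
After 'present': P(species X) = 0.65·0.0539 / (0.65·0.0539 + 0.4·0.9461) ≈ 0.0847

0.085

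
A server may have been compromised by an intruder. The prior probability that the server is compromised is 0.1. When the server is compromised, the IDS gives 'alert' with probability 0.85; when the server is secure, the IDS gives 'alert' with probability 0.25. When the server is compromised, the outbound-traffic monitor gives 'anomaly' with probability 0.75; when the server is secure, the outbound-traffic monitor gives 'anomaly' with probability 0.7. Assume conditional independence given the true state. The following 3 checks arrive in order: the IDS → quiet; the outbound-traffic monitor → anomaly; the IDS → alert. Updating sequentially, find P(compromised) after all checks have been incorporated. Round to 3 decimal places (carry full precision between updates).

0.075

After the IDS='quiet': P(compromised) = 0.15·0.1000 / (0.15·0.1000 + 0.75·0.9000) ≈ 0.0217
After the outbound-traffic monitor='anomaly': P(compromised) = 0.75·0.0217 / (0.75·0.0217 + 0.7·0.9783) ≈ 0.0233
After the IDS='alert': P(compromised) = 0.85·0.0233 / (0.85·0.0233 + 0.25·0.9767) ≈ 0.0749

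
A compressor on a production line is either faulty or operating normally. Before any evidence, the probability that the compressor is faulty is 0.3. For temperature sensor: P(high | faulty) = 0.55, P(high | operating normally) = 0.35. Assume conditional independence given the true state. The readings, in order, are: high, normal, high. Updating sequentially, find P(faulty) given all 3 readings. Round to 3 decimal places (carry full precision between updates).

0.423

After 'high': P(faulty) = 0.55·0.3000 / (0.55·0.3000 + 0.35·0.7000) ≈ 0.4024
After 'normal': P(faulty) = 0.45·0.4024 / (0.45·0.4024 + 0.65·0.5976) ≈ 0.3180
After 'high': P(faulty) = 0.55·0.3180 / (0.55·0.3180 + 0.35·0.6820) ≈ 0.4229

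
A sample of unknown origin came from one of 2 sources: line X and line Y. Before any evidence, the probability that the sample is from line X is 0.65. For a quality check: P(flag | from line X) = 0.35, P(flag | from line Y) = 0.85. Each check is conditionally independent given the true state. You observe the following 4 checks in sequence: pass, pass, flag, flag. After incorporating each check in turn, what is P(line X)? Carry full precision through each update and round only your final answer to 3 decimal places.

After 'pass': P(line X) = 0.65·0.6500 / (0.65·0.6500 + 0.15·0.3500) ≈ 0.8895
After 'pass': P(line X) = 0.65·0.8895 / (0.65·0.8895 + 0.15·0.1105) ≈ 0.9721
After 'flag': P(line X) = 0.35·0.9721 / (0.35·0.9721 + 0.85·0.0279) ≈ 0.9349
After 'flag': P(line X) = 0.35·0.9349 / (0.35·0.9349 + 0.85·0.0651) ≈ 0.8553

0.855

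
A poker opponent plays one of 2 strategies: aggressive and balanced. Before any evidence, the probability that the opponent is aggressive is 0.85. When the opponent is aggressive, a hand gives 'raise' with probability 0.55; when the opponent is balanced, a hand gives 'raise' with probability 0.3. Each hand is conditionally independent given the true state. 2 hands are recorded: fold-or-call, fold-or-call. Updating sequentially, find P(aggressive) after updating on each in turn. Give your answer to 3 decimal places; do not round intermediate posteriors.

0.701

After 'fold-or-call': P(aggressive) = 0.45·0.8500 / (0.45·0.8500 + 0.7·0.1500) ≈ 0.7846
After 'fold-or-call': P(aggressive) = 0.45·0.7846 / (0.45·0.7846 + 0.7·0.2154) ≈ 0.7008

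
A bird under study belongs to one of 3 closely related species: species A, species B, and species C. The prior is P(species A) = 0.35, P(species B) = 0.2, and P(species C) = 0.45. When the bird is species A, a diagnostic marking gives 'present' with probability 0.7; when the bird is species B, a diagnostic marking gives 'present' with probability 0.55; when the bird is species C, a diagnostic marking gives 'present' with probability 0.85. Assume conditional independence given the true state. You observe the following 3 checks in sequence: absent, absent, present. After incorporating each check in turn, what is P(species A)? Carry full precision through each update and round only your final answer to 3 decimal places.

After 'absent': normaliser = 0.3·0.3500 + 0.45·0.2000 + 0.15·0.4500; P(species A) ≈ 0.4000, P(species B) ≈ 0.3429, P(species C) ≈ 0.2571
After 'absent': normaliser = 0.3·0.4000 + 0.45·0.3429 + 0.15·0.2571; P(species A) ≈ 0.3836, P(species B) ≈ 0.4932, P(species C) ≈ 0.1233
After 'present': normaliser = 0.7·0.3836 + 0.55·0.4932 + 0.85·0.1233; P(species A) ≈ 0.4166, P(species B) ≈ 0.4208, P(species C) ≈ 0.1626

0.417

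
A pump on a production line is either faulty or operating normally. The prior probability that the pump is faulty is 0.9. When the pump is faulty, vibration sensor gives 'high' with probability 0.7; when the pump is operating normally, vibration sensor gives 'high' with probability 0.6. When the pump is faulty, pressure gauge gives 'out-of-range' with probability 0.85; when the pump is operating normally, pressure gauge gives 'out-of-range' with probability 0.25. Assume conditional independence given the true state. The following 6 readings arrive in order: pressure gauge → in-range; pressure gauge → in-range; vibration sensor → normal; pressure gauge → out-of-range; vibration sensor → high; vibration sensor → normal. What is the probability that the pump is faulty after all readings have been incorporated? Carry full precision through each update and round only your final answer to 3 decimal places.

After pressure gauge='in-range': P(faulty) = 0.15·0.9000 / (0.15·0.9000 + 0.75·0.1000) ≈ 0.6429
After pressure gauge='in-range': P(faulty) = 0.15·0.6429 / (0.15·0.6429 + 0.75·0.3571) ≈ 0.2647
After vibration sensor='normal': P(faulty) = 0.3·0.2647 / (0.3·0.2647 + 0.4·0.7353) ≈ 0.2126
After pressure gauge='out-of-range': P(faulty) = 0.85·0.2126 / (0.85·0.2126 + 0.25·0.7874) ≈ 0.4786
After vibration sensor='high': P(faulty) = 0.7·0.4786 / (0.7·0.4786 + 0.6·0.5214) ≈ 0.5171
After vibration sensor='normal': P(faulty) = 0.3·0.5171 / (0.3·0.5171 + 0.4·0.4829) ≈ 0.4454

0.445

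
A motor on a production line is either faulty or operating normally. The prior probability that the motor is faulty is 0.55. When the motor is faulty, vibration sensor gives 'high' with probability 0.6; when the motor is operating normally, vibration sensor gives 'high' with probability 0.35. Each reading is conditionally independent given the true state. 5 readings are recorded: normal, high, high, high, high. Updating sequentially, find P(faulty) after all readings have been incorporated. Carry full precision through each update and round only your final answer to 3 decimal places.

After 'normal': P(faulty) = 0.4·0.5500 / (0.4·0.5500 + 0.65·0.4500) ≈ 0.4293
After 'high': P(faulty) = 0.6·0.4293 / (0.6·0.4293 + 0.35·0.5707) ≈ 0.5632
After 'high': P(faulty) = 0.6·0.5632 / (0.6·0.5632 + 0.35·0.4368) ≈ 0.6885
After 'high': P(faulty) = 0.6·0.6885 / (0.6·0.6885 + 0.35·0.3115) ≈ 0.7912
After 'high': P(faulty) = 0.6·0.7912 / (0.6·0.7912 + 0.35·0.2088) ≈ 0.8666

0.867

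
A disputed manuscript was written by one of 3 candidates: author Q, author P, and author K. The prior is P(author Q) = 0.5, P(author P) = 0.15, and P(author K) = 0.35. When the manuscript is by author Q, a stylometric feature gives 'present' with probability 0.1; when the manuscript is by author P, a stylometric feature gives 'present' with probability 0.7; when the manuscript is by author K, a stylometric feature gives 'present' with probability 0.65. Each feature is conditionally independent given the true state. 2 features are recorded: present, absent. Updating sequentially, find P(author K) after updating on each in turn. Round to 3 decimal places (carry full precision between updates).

Apply Bayes' rule sequentially, carrying P(author K) forward.
After 'present': normaliser = 0.1·0.5000 + 0.7·0.1500 + 0.65·0.3500; P(author Q) ≈ 0.1307, P(author P) ≈ 0.2745, P(author K) ≈ 0.5948
After 'absent': normaliser = 0.9·0.1307 + 0.3·0.2745 + 0.35·0.5948; P(author Q) ≈ 0.2882, P(author P) ≈ 0.2018, P(author K) ≈ 0.5100

0.510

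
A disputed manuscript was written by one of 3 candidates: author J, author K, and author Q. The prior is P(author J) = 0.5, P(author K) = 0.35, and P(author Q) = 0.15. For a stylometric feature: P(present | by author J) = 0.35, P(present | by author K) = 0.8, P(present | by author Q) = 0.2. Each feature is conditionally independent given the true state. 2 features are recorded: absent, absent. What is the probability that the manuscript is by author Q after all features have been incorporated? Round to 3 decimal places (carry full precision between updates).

Each posterior becomes the prior for the next update.
After 'absent': normaliser = 0.65·0.5000 + 0.2·0.3500 + 0.8·0.1500; P(author J) ≈ 0.6311, P(author K) ≈ 0.1359, P(author Q) ≈ 0.2330
After 'absent': normaliser = 0.65·0.6311 + 0.2·0.1359 + 0.8·0.2330; P(author J) ≈ 0.6576, P(author K) ≈ 0.0436, P(author Q) ≈ 0.2988

0.299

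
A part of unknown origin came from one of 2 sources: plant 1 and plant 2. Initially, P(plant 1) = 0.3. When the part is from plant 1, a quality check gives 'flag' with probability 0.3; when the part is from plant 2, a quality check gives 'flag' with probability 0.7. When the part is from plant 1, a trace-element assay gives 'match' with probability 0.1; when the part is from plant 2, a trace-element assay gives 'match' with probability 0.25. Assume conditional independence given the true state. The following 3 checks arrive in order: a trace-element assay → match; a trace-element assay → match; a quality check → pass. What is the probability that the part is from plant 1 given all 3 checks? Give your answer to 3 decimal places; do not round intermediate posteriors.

0.138

Each posterior becomes the prior for the next update.
After a trace-element assay='match': P(plant 1) = 0.1·0.3000 / (0.1·0.3000 + 0.25·0.7000) ≈ 0.1463
After a trace-element assay='match': P(plant 1) = 0.1·0.1463 / (0.1·0.1463 + 0.25·0.8537) ≈ 0.0642
After a quality check='pass': P(plant 1) = 0.7·0.0642 / (0.7·0.0642 + 0.3·0.9358) ≈ 0.1379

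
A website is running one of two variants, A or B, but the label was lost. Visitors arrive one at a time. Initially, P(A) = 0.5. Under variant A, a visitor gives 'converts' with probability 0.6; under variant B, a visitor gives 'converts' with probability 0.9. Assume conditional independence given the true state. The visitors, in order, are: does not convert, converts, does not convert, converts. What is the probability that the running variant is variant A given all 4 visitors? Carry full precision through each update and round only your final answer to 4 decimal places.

After 'does not convert': P(A) = 0.4·0.5000 / (0.4·0.5000 + 0.1·0.5000) ≈ 0.8000
After 'converts': P(A) = 0.6·0.8000 / (0.6·0.8000 + 0.9·0.2000) ≈ 0.7273
After 'does not convert': P(A) = 0.4·0.7273 / (0.4·0.7273 + 0.1·0.2727) ≈ 0.9143
After 'converts': P(A) = 0.6·0.9143 / (0.6·0.9143 + 0.9·0.0857) ≈ 0.8767

0.8767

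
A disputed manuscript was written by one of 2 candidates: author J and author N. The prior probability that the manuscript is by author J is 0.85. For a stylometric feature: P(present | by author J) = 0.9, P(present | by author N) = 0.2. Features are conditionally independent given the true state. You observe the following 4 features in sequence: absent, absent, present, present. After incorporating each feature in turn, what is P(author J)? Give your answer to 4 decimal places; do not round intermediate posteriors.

0.6420

After 'absent': P(author J) = 0.1·0.8500 / (0.1·0.8500 + 0.8·0.1500) ≈ 0.4146
After 'absent': P(author J) = 0.1·0.4146 / (0.1·0.4146 + 0.8·0.5854) ≈ 0.0813
After 'present': P(author J) = 0.9·0.0813 / (0.9·0.0813 + 0.2·0.9187) ≈ 0.2849
After 'present': P(author J) = 0.9·0.2849 / (0.9·0.2849 + 0.2·0.7151) ≈ 0.6420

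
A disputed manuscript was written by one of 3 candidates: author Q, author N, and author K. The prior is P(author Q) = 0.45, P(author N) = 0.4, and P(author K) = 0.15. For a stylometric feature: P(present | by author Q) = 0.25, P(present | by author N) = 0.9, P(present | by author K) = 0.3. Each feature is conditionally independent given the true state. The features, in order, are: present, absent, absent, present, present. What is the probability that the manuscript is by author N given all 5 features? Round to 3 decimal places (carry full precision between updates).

0.329

Each posterior becomes the prior for the next update.
After 'present': normaliser = 0.25·0.4500 + 0.9·0.4000 + 0.3·0.1500; P(author Q) ≈ 0.2174, P(author N) ≈ 0.6957, P(author K) ≈ 0.0870
After 'absent': normaliser = 0.75·0.2174 + 0.1·0.6957 + 0.7·0.0870; P(author Q) ≈ 0.5556, P(author N) ≈ 0.2370, P(author K) ≈ 0.2074
After 'absent': normaliser = 0.75·0.5556 + 0.1·0.2370 + 0.7·0.2074; P(author Q) ≈ 0.7116, P(author N) ≈ 0.0405, P(author K) ≈ 0.2479
After 'present': normaliser = 0.25·0.7116 + 0.9·0.0405 + 0.3·0.2479; P(author Q) ≈ 0.6162, P(author N) ≈ 0.1262, P(author K) ≈ 0.2576
After 'present': normaliser = 0.25·0.6162 + 0.9·0.1262 + 0.3·0.2576; P(author Q) ≈ 0.4466, P(author N) ≈ 0.3293, P(author K) ≈ 0.2241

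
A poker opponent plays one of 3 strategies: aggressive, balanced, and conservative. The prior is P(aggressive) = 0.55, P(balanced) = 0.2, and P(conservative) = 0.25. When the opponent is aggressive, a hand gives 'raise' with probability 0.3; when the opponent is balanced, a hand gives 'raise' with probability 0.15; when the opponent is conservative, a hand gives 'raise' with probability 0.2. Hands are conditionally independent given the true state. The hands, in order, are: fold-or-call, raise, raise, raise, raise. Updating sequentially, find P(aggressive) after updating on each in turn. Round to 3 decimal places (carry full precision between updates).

After 'fold-or-call': normaliser = 0.7·0.5500 + 0.85·0.2000 + 0.8·0.2500; P(aggressive) ≈ 0.5099, P(balanced) ≈ 0.2252, P(conservative) ≈ 0.2649
After 'raise': normaliser = 0.3·0.5099 + 0.15·0.2252 + 0.2·0.2649; P(aggressive) ≈ 0.6381, P(balanced) ≈ 0.1409, P(conservative) ≈ 0.2210
After 'raise': normaliser = 0.3·0.6381 + 0.15·0.1409 + 0.2·0.2210; P(aggressive) ≈ 0.7456, P(balanced) ≈ 0.0823, P(conservative) ≈ 0.1721
After 'raise': normaliser = 0.3·0.7456 + 0.15·0.0823 + 0.2·0.1721; P(aggressive) ≈ 0.8271, P(balanced) ≈ 0.0456, P(conservative) ≈ 0.1273
After 'raise': normaliser = 0.3·0.8271 + 0.15·0.0456 + 0.2·0.1273; P(aggressive) ≈ 0.8848, P(balanced) ≈ 0.0244, P(conservative) ≈ 0.0908

0.885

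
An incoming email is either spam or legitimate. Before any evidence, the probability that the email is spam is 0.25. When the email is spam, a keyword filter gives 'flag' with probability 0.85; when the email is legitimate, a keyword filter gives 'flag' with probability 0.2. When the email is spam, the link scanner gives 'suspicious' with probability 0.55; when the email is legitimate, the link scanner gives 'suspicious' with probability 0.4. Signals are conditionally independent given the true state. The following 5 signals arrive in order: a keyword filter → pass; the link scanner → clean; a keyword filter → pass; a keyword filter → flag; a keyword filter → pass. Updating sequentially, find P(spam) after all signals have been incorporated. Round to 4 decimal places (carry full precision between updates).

0.0070

Apply Bayes' rule sequentially, carrying P(spam) forward.
After a keyword filter='pass': P(spam) = 0.15·0.2500 / (0.15·0.2500 + 0.8·0.7500) ≈ 0.0588
After the link scanner='clean': P(spam) = 0.45·0.0588 / (0.45·0.0588 + 0.6·0.9412) ≈ 0.0448
After a keyword filter='pass': P(spam) = 0.15·0.0448 / (0.15·0.0448 + 0.8·0.9552) ≈ 0.0087
After a keyword filter='flag': P(spam) = 0.85·0.0087 / (0.85·0.0087 + 0.2·0.9913) ≈ 0.0360
After a keyword filter='pass': P(spam) = 0.15·0.0360 / (0.15·0.0360 + 0.8·0.9640) ≈ 0.0070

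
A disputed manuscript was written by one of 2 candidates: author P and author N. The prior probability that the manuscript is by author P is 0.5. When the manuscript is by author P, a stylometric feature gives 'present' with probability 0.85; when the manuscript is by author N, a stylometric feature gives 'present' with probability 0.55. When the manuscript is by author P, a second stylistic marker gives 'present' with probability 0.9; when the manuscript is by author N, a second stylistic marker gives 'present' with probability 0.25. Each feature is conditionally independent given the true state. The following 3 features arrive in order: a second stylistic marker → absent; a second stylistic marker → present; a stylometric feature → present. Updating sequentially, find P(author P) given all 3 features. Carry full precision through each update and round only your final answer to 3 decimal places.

0.426

After a second stylistic marker='absent': P(author P) = 0.1·0.5000 / (0.1·0.5000 + 0.75·0.5000) ≈ 0.1176
After a second stylistic marker='present': P(author P) = 0.9·0.1176 / (0.9·0.1176 + 0.25·0.8824) ≈ 0.3243
After a stylometric feature='present': P(author P) = 0.85·0.3243 / (0.85·0.3243 + 0.55·0.6757) ≈ 0.4259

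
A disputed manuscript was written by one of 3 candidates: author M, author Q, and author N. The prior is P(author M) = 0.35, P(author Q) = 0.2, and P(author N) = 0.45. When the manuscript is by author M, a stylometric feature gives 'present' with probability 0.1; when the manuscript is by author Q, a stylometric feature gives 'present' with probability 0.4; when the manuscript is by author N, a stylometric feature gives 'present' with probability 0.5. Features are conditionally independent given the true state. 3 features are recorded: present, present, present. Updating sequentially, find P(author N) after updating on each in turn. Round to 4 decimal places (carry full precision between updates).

Each posterior becomes the prior for the next update.
After 'present': normaliser = 0.1·0.3500 + 0.4·0.2000 + 0.5·0.4500; P(author M) ≈ 0.1029, P(author Q) ≈ 0.2353, P(author N) ≈ 0.6618
After 'present': normaliser = 0.1·0.1029 + 0.4·0.2353 + 0.5·0.6618; P(author M) ≈ 0.0236, P(author Q) ≈ 0.2162, P(author N) ≈ 0.7601
After 'present': normaliser = 0.1·0.0236 + 0.4·0.2162 + 0.5·0.7601; P(author M) ≈ 0.0050, P(author Q) ≈ 0.1844, P(author N) ≈ 0.8105

0.8105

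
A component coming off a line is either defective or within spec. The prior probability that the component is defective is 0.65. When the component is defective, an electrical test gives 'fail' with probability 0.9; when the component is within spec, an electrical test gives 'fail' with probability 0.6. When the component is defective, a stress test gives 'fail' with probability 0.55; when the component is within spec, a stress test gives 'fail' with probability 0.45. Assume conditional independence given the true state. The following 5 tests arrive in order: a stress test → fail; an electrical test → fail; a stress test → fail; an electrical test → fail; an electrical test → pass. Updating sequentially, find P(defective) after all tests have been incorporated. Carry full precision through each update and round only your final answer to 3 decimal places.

After a stress test='fail': P(defective) = 0.55·0.6500 / (0.55·0.6500 + 0.45·0.3500) ≈ 0.6942
After an electrical test='fail': P(defective) = 0.9·0.6942 / (0.9·0.6942 + 0.6·0.3058) ≈ 0.7730
After a stress test='fail': P(defective) = 0.55·0.7730 / (0.55·0.7730 + 0.45·0.2270) ≈ 0.8063
After an electrical test='fail': P(defective) = 0.9·0.8063 / (0.9·0.8063 + 0.6·0.1937) ≈ 0.8619
After an electrical test='pass': P(defective) = 0.1·0.8619 / (0.1·0.8619 + 0.4·0.1381) ≈ 0.6095

0.609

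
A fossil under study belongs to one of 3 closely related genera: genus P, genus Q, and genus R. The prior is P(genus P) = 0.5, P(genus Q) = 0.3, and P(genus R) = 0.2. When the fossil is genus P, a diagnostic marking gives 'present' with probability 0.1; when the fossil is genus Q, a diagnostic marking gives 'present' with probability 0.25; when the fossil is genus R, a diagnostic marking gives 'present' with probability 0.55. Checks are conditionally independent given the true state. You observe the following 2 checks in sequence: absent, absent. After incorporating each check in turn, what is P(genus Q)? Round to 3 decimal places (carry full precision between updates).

After 'absent': normaliser = 0.9·0.5000 + 0.75·0.3000 + 0.45·0.2000; P(genus P) ≈ 0.5882, P(genus Q) ≈ 0.2941, P(genus R) ≈ 0.1176
After 'absent': normaliser = 0.9·0.5882 + 0.75·0.2941 + 0.45·0.1176; P(genus P) ≈ 0.6593, P(genus Q) ≈ 0.2747, P(genus R) ≈ 0.0659

0.275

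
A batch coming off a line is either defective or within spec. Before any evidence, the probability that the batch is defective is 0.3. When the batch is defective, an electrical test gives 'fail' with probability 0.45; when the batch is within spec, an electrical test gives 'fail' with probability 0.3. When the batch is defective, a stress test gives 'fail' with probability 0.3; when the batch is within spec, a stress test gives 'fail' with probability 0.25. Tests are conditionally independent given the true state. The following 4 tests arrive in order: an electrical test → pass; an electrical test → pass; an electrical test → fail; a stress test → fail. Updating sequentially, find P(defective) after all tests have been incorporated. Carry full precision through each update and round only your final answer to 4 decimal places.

0.3226

After an electrical test='pass': P(defective) = 0.55·0.3000 / (0.55·0.3000 + 0.7·0.7000) ≈ 0.2519
After an electrical test='pass': P(defective) = 0.55·0.2519 / (0.55·0.2519 + 0.7·0.7481) ≈ 0.2092
After an electrical test='fail': P(defective) = 0.45·0.2092 / (0.45·0.2092 + 0.3·0.7908) ≈ 0.2841
After a stress test='fail': P(defective) = 0.3·0.2841 / (0.3·0.2841 + 0.25·0.7159) ≈ 0.3226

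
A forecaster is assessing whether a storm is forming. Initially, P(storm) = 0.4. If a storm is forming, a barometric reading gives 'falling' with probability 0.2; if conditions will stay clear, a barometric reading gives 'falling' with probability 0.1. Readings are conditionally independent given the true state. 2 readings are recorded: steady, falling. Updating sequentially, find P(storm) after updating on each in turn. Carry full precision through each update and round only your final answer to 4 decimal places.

0.5424

Apply Bayes' rule sequentially, carrying P(storm) forward.
After 'steady': P(storm) = 0.8·0.4000 / (0.8·0.4000 + 0.9·0.6000) ≈ 0.3721
After 'falling': P(storm) = 0.2·0.3721 / (0.2·0.3721 + 0.1·0.6279) ≈ 0.5424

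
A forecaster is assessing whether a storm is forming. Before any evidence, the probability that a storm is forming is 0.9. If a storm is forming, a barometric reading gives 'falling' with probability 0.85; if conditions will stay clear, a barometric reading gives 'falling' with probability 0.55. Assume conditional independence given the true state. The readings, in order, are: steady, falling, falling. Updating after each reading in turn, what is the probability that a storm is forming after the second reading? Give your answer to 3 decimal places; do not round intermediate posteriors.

0.823

After 'steady': P(storm) = 0.15·0.9000 / (0.15·0.9000 + 0.45·0.1000) ≈ 0.7500
After 'falling': P(storm) = 0.85·0.7500 / (0.85·0.7500 + 0.55·0.2500) ≈ 0.8226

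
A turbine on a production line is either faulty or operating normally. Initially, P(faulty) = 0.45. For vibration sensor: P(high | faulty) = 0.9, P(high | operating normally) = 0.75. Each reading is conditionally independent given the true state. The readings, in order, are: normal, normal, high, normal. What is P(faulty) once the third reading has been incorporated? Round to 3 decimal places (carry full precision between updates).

Each posterior becomes the prior for the next update.
After 'normal': P(faulty) = 0.1·0.4500 / (0.1·0.4500 + 0.25·0.5500) ≈ 0.2466
After 'normal': P(faulty) = 0.1·0.2466 / (0.1·0.2466 + 0.25·0.7534) ≈ 0.1158
After 'high': P(faulty) = 0.9·0.1158 / (0.9·0.1158 + 0.75·0.8842) ≈ 0.1358

0.136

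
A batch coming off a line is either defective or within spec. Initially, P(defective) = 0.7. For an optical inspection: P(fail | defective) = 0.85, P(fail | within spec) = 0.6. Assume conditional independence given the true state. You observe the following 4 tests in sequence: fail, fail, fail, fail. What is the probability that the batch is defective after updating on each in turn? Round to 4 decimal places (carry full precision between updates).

0.9038

After 'fail': P(defective) = 0.85·0.7000 / (0.85·0.7000 + 0.6·0.3000) ≈ 0.7677
After 'fail': P(defective) = 0.85·0.7677 / (0.85·0.7677 + 0.6·0.2323) ≈ 0.8240
After 'fail': P(defective) = 0.85·0.8240 / (0.85·0.8240 + 0.6·0.1760) ≈ 0.8690
After 'fail': P(defective) = 0.85·0.8690 / (0.85·0.8690 + 0.6·0.1310) ≈ 0.9038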